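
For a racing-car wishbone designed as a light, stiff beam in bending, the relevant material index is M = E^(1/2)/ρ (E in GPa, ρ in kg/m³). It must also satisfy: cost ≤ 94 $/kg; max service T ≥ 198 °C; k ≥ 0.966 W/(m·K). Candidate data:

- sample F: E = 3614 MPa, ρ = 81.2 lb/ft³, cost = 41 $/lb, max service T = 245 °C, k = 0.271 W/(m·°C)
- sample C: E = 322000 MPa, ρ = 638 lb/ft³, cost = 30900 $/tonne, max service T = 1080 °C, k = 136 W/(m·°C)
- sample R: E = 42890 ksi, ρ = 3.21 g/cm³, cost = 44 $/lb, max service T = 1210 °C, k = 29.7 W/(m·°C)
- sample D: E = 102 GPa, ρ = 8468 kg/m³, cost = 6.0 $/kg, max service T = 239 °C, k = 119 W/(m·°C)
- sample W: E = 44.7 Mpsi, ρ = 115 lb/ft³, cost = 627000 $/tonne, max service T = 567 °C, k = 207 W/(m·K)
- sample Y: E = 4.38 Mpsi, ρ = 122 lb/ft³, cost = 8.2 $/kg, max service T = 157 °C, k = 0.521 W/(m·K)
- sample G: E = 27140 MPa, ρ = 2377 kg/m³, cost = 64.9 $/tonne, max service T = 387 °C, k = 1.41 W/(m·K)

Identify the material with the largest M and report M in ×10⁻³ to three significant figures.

Screen on constraints: cost ≤ 94 $/kg; max service T ≥ 198 °C; k ≥ 0.966 W/(m·K). Survivors: sample C, sample D, sample G.
In SI units:
  sample C: E = 322.0 GPa, ρ = 10220 kg/m³
  sample D: E = 102.0 GPa, ρ = 8468 kg/m³
  sample G: E = 27.14 GPa, ρ = 2377 kg/m³
  sample G: M = 2.19×10⁻³
  sample C: M = 1.76×10⁻³
  sample D: M = 1.19×10⁻³
Sample G has the largest M.

sample G, M = 2.19×10⁻³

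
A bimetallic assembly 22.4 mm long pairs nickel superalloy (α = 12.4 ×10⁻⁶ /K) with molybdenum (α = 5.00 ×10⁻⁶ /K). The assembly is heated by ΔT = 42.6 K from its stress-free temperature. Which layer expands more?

nickel superalloy

α(nickel superalloy) = 12.4×10⁻⁶/K vs α(molybdenum) = 5.00×10⁻⁶/K.
Higher α expands more for the same ΔT: nickel superalloy.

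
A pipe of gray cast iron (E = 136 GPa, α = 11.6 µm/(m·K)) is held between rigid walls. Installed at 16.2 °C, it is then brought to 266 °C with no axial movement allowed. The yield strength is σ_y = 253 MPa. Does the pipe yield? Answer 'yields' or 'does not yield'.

yields

ΔT = 249.8 K. Constrained thermal stress σ = E·α·ΔT = 136.0×10³ MPa × 11.6×10⁻⁶ × 249.8 = 394 MPa (compressive).
Compare to σ_y = 253 MPa: σ ≥ σ_y, so it yields.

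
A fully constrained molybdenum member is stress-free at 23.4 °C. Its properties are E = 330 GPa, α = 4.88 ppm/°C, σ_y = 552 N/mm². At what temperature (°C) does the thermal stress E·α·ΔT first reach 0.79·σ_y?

294 °C

σ_y = 552 N/mm² = 552.0 MPa.
E·α·ΔT = 436.1 MPa ⇒ ΔT = 436.1 / (330.0×10³ × 4.88×10⁻⁶) = 270.8 K.
T = 23.4 + 270.8 = 294.2 °C.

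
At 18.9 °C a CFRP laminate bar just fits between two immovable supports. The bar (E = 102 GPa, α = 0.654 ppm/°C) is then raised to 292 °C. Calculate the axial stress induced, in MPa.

18.2 MPa

ΔT = 273.1 K. Constrained thermal stress σ = E·α·ΔT = 102.0×10³ MPa × 0.654×10⁻⁶ × 273.1 = 18.2 MPa (compressive).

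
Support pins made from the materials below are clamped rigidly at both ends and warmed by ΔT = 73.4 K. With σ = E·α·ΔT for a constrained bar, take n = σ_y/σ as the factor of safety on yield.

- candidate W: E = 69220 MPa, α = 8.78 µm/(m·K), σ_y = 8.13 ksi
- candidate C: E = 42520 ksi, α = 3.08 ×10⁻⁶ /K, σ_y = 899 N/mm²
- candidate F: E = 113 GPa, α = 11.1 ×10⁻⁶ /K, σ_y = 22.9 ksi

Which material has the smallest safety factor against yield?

candidate W

Per material, after unit conversion:
  candidate W: E = 69.22, α = 8.78, σ_y = 56.05 → σ = 44.6 MPa, n = 1.26
  candidate C: E = 293.2, α = 3.08, σ_y = 899.0 → σ = 66.3 MPa, n = 13.6
  candidate F: E = 113.0, α = 11.1, σ_y = 157.9 → σ = 92.1 MPa, n = 1.71
Smallest n: candidate W with n = 1.26.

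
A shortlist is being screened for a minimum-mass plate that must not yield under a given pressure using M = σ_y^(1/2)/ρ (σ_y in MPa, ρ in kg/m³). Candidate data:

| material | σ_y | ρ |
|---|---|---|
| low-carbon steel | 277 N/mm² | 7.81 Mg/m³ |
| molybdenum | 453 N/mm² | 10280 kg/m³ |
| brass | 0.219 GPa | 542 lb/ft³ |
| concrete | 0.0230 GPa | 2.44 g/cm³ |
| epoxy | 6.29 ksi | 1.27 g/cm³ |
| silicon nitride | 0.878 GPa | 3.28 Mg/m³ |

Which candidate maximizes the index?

Putting every candidate on a common basis:
  low-carbon steel: σ_y = 277.0 MPa, ρ = 7810 kg/m³
  molybdenum: σ_y = 453.0 MPa, ρ = 10280 kg/m³
  brass: σ_y = 219.0 MPa, ρ = 8682 kg/m³
  concrete: σ_y = 23.00 MPa, ρ = 2440 kg/m³
  epoxy: σ_y = 43.37 MPa, ρ = 1270 kg/m³
  silicon nitride: σ_y = 878.0 MPa, ρ = 3280 kg/m³
  silicon nitride: M = 9.03×10⁻³
  epoxy: M = 5.19×10⁻³
  low-carbon steel: M = 2.13×10⁻³
  molybdenum: M = 2.07×10⁻³
  concrete: M = 1.97×10⁻³
  brass: M = 1.70×10⁻³
Silicon nitride ranks first.

silicon nitride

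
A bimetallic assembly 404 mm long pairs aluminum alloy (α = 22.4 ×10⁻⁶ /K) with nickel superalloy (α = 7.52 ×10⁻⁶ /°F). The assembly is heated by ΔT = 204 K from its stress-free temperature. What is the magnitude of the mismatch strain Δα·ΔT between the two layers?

nickel superalloy: α = 7.52×10⁻⁶/°F × 9/5 = 13.5×10⁻⁶/K.
Δα = |22.4 − 13.5|×10⁻⁶/K = 8.86×10⁻⁶/K.
Mismatch strain = Δα·ΔT = 8.86×10⁻⁶ × 204.0 = 1.81×10⁻³.

1.81×10⁻³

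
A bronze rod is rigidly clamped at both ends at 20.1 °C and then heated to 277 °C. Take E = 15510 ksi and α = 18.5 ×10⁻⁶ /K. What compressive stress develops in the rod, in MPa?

508 MPa

E = 15510 ksi = 106.9 GPa.
ΔT = 256.9 K. Constrained thermal stress σ = E·α·ΔT = 106.9×10³ MPa × 18.5×10⁻⁶ × 256.9 = 508 MPa (compressive).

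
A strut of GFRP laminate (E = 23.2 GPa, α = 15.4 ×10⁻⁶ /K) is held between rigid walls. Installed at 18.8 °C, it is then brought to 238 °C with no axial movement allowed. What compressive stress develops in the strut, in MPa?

ΔT = 219.2 K. Constrained thermal stress σ = E·α·ΔT = 23.20×10³ MPa × 15.4×10⁻⁶ × 219.2 = 78.3 MPa (compressive).

78.3 MPa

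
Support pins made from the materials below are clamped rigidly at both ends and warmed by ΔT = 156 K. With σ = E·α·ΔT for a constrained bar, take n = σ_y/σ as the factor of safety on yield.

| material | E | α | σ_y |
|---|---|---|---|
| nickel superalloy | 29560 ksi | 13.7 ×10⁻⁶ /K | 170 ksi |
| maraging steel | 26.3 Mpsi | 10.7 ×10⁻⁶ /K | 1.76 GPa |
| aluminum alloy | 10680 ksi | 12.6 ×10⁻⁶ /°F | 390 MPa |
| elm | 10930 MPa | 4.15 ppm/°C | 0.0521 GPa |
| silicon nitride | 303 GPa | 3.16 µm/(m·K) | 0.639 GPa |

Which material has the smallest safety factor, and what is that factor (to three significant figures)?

With everything in SI (GPa, ×10⁻⁶/K, MPa):
  nickel superalloy: E = 203.8, α = 13.7, σ_y = 1172 → σ = 436 MPa, n = 2.69
  maraging steel: E = 181.3, α = 10.7, σ_y = 1760 → σ = 303 MPa, n = 5.81
  aluminum alloy: E = 73.64, α = 22.7, σ_y = 390.0 → σ = 261 MPa, n = 1.50
  elm: E = 10.93, α = 4.15, σ_y = 52.10 → σ = 7.08 MPa, n = 7.36
  silicon nitride: E = 303.0, α = 3.16, σ_y = 639.0 → σ = 149 MPa, n = 4.28
Smallest n: aluminum alloy with n = 1.50.

aluminum alloy, n = 1.50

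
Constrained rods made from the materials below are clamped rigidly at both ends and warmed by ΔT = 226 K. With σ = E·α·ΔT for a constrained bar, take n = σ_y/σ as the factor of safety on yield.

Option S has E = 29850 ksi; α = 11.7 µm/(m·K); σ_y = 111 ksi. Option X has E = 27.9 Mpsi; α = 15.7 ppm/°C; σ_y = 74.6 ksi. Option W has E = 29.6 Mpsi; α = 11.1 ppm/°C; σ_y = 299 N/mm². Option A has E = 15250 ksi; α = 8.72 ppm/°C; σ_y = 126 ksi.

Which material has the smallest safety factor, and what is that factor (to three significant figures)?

option W, n = 0.584

Converting E to GPa, α to ×10⁻⁶/K, σ_y to MPa, then σ and n for each:
  option S: E = 205.8, α = 11.7, σ_y = 765.3 → σ = 544 MPa, n = 1.41
  option X: E = 192.4, α = 15.7, σ_y = 514.3 → σ = 683 MPa, n = 0.754
  option W: E = 204.1, α = 11.1, σ_y = 299.0 → σ = 512 MPa, n = 0.584
  option A: E = 105.1, α = 8.72, σ_y = 868.7 → σ = 207 MPa, n = 4.19
Option W has the lowest safety factor, n = 0.584.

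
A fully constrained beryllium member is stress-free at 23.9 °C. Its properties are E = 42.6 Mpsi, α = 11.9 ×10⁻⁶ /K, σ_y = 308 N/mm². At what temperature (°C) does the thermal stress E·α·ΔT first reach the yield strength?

E = 42.6 Mpsi = 293.7 GPa.
σ_y = 308 N/mm² = 308.0 MPa.
E·α·ΔT = 308.0 MPa ⇒ ΔT = 308.0 / (293.7×10³ × 11.9×10⁻⁶) = 88.12 K.
T = 23.9 + 88.12 = 112.0 °C.

112 °C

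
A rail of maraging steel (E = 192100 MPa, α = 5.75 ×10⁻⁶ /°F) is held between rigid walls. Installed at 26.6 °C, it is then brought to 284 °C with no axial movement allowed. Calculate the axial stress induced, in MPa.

E = 192100 MPa = 192.1 GPa.
α = 5.75×10⁻⁶/°F × 9/5 = 10.3×10⁻⁶/K.
ΔT = 257.4 K. Constrained thermal stress σ = E·α·ΔT = 192.1×10³ MPa × 10.3×10⁻⁶ × 257.4 = 512 MPa (compressive).

512 MPa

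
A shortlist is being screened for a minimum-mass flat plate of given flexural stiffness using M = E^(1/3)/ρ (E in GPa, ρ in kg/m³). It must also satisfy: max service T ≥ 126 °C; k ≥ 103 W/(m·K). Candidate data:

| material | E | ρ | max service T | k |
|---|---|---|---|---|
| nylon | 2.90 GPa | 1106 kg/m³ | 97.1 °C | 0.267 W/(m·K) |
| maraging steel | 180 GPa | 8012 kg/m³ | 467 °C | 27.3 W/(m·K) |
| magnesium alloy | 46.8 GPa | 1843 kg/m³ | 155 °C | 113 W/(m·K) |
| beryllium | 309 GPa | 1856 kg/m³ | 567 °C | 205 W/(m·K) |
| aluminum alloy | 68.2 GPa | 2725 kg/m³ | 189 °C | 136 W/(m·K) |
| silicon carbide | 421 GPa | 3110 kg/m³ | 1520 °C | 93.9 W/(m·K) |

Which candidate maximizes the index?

Screen on constraints: max service T ≥ 126 °C; k ≥ 103 W/(m·K). Survivors: magnesium alloy, beryllium, aluminum alloy.
Evaluate M for each candidate:
  beryllium: M = 3.64×10⁻³
  magnesium alloy: M = 1.96×10⁻³
  aluminum alloy: M = 1.50×10⁻³
Highest index: beryllium.

beryllium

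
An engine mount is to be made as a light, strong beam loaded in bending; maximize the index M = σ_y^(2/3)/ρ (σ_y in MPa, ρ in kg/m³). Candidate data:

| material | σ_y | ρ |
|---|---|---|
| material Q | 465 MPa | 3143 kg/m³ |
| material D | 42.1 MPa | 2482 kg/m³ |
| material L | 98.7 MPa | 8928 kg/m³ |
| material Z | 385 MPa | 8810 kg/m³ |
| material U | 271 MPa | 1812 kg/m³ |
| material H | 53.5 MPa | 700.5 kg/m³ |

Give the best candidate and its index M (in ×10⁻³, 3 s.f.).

material U, M = 23.1×10⁻³

Per-candidate index values:
  material U: M = 23.1×10⁻³
  material H: M = 20.3×10⁻³
  material Q: M = 19.1×10⁻³
  material Z: M = 6.01×10⁻³
  material D: M = 4.88×10⁻³
  material L: M = 2.39×10⁻³
Material U ranks first.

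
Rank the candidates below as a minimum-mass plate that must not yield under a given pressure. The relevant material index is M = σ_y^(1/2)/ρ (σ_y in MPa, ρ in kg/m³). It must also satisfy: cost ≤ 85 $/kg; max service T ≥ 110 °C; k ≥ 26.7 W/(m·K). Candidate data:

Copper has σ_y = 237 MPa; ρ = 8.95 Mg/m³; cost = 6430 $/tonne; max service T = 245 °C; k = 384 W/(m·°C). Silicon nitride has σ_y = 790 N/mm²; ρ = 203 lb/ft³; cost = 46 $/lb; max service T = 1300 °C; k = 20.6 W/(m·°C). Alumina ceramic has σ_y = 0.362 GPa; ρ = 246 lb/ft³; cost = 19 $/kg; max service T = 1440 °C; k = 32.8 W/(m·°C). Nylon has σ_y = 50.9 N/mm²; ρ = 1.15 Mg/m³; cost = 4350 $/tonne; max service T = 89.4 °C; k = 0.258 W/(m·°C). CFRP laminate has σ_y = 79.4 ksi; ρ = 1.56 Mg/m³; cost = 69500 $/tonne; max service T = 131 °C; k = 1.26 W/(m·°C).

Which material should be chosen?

alumina ceramic

Screen on constraints: cost ≤ 85 $/kg; max service T ≥ 110 °C; k ≥ 26.7 W/(m·K). Survivors: copper, alumina ceramic.
After converting to SI:
  copper: σ_y = 237.0 MPa, ρ = 8950 kg/m³
  alumina ceramic: σ_y = 362.0 MPa, ρ = 3941 kg/m³
  alumina ceramic: M = 4.83×10⁻³
  copper: M = 1.72×10⁻³
The maximum is for alumina ceramic.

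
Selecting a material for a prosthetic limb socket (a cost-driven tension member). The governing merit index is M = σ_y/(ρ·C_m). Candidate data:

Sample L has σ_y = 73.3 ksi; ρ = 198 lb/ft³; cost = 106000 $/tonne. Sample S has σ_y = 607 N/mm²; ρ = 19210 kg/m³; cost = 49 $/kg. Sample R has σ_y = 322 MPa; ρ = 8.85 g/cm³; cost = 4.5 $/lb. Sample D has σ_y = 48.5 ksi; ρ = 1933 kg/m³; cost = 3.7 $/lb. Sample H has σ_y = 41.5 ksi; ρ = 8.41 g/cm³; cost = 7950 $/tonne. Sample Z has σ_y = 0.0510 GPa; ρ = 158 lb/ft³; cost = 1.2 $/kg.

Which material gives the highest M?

Normalizing units and computing the index:
  sample L: σ_y = 505.4 MPa, ρ = 3172 kg/m³, cost = 106.0 $/kg
  sample S: σ_y = 607.0 MPa, ρ = 19210 kg/m³, cost = 49.00 $/kg
  sample R: σ_y = 322.0 MPa, ρ = 8850 kg/m³, cost = 9.921 $/kg
  sample D: σ_y = 334.4 MPa, ρ = 1933 kg/m³, cost = 8.157 $/kg
  sample H: σ_y = 286.1 MPa, ρ = 8410 kg/m³, cost = 7.950 $/kg
  sample Z: σ_y = 51.00 MPa, ρ = 2531 kg/m³, cost = 1.200 $/kg
  sample D: M = 21.2 kN·m per $
  sample Z: M = 16.8 kN·m per $
  sample H: M = 4.28 kN·m per $
  sample R: M = 3.67 kN·m per $
  sample L: M = 1.50 kN·m per $
  sample S: M = 0.645 kN·m per $
Sample D ranks first.

sample D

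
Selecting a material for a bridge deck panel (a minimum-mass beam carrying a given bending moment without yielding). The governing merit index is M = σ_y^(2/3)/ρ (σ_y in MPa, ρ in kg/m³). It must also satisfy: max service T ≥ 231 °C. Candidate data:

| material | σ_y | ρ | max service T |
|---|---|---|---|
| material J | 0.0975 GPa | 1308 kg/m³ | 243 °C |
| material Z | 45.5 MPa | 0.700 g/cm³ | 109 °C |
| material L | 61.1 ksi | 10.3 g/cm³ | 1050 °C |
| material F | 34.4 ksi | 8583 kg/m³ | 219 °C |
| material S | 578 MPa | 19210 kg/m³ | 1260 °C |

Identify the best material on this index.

Screen on constraints: max service T ≥ 231 °C. Survivors: material J, material L, material S.
Normalizing units and computing the index:
  material J: σ_y = 97.50 MPa, ρ = 1308 kg/m³
  material L: σ_y = 421.3 MPa, ρ = 10300 kg/m³
  material S: σ_y = 578.0 MPa, ρ = 19210 kg/m³
  material J: M = 16.2×10⁻³
  material L: M = 5.46×10⁻³
  material S: M = 3.61×10⁻³
Material J has the largest M.

material J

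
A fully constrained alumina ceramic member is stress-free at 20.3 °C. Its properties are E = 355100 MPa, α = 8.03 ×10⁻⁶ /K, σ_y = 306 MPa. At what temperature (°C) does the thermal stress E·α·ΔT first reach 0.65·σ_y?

90.1 °C

E = 355100 MPa = 355.1 GPa.
E·α·ΔT = 198.9 MPa ⇒ ΔT = 198.9 / (355.1×10³ × 8.03×10⁻⁶) = 69.75 K.
T = 20.3 + 69.75 = 90.05 °C.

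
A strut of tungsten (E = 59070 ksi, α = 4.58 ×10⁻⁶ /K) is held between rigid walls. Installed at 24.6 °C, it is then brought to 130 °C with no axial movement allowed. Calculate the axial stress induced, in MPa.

197 MPa

E = 59070 ksi = 407.3 GPa.
ΔT = 105.4 K. Constrained thermal stress σ = E·α·ΔT = 407.3×10³ MPa × 4.58×10⁻⁶ × 105.4 = 197 MPa (compressive).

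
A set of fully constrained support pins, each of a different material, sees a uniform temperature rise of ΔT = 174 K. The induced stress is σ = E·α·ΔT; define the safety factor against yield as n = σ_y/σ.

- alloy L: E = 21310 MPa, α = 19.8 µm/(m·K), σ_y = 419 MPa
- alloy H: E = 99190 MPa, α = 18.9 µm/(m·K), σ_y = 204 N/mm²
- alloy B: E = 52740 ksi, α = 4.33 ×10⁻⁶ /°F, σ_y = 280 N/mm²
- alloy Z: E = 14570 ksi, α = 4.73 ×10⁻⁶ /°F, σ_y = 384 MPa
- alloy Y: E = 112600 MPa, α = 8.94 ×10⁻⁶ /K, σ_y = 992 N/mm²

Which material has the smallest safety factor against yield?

alloy B

With everything in SI (GPa, ×10⁻⁶/K, MPa):
  alloy L: E = 21.31, α = 19.8, σ_y = 419.0 → σ = 73.4 MPa, n = 5.71
  alloy H: E = 99.19, α = 18.9, σ_y = 204.0 → σ = 326 MPa, n = 0.625
  alloy B: E = 363.6, α = 7.79, σ_y = 280.0 → σ = 493 MPa, n = 0.568
  alloy Z: E = 100.5, α = 8.51, σ_y = 384.0 → σ = 149 MPa, n = 2.58
  alloy Y: E = 112.6, α = 8.94, σ_y = 992.0 → σ = 175 MPa, n = 5.66
The minimum is alloy B at n = 0.568.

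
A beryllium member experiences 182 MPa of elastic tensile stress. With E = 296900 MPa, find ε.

6.13×10⁻⁴

E = 296900 MPa = 296.9 GPa = 296900 MPa.
ε = σ/E = 182 / 296900 = 6.13×10⁻⁴.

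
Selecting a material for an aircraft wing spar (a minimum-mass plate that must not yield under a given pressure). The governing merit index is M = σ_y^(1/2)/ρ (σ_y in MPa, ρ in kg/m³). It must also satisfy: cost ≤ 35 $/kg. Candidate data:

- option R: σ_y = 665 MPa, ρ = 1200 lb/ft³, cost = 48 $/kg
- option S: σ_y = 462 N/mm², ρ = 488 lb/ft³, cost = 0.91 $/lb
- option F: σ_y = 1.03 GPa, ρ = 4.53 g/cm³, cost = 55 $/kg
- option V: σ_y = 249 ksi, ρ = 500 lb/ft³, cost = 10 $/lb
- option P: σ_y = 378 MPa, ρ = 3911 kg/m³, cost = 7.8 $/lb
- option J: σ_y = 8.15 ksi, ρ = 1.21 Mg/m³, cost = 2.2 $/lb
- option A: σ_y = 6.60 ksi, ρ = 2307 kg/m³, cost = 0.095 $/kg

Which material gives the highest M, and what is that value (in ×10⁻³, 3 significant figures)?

Screen on constraints: cost ≤ 35 $/kg. Survivors: option S, option V, option P, option J, option A.
After converting to SI:
  option S: σ_y = 462.0 MPa, ρ = 7817 kg/m³
  option V: σ_y = 1717 MPa, ρ = 8009 kg/m³
  option P: σ_y = 378.0 MPa, ρ = 3911 kg/m³
  option J: σ_y = 56.19 MPa, ρ = 1210 kg/m³
  option A: σ_y = 45.51 MPa, ρ = 2307 kg/m³
  option J: M = 6.20×10⁻³
  option V: M = 5.17×10⁻³
  option P: M = 4.97×10⁻³
  option A: M = 2.92×10⁻³
  option S: M = 2.75×10⁻³
Highest index: option J.

option J, M = 6.20×10⁻³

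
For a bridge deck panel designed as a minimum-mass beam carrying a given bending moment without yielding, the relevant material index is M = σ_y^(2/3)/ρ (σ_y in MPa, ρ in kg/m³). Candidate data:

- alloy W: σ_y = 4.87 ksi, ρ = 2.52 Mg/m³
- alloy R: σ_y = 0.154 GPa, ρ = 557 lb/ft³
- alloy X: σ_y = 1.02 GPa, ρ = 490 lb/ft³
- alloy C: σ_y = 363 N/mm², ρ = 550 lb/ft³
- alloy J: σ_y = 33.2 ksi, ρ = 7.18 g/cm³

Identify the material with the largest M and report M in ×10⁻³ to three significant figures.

alloy X, M = 12.9×10⁻³

After converting to SI:
  alloy W: σ_y = 33.58 MPa, ρ = 2520 kg/m³
  alloy R: σ_y = 154.0 MPa, ρ = 8922 kg/m³
  alloy X: σ_y = 1020 MPa, ρ = 7849 kg/m³
  alloy C: σ_y = 363.0 MPa, ρ = 8810 kg/m³
  alloy J: σ_y = 228.9 MPa, ρ = 7180 kg/m³
  alloy X: M = 12.9×10⁻³
  alloy C: M = 5.78×10⁻³
  alloy J: M = 5.21×10⁻³
  alloy W: M = 4.13×10⁻³
  alloy R: M = 3.22×10⁻³
Alloy X has the largest M.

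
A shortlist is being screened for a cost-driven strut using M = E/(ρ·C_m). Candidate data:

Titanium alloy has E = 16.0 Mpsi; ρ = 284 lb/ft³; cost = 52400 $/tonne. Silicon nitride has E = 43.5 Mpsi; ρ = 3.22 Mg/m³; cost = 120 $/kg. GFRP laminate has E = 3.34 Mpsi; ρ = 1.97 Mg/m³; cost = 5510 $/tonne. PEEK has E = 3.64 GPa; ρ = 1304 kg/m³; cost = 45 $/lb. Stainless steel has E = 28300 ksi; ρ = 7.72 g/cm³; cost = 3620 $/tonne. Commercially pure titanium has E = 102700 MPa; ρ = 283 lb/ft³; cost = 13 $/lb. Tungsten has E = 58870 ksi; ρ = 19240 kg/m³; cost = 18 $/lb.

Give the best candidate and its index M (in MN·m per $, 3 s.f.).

Normalizing units and computing the index:
  titanium alloy: E = 110.3 GPa, ρ = 4549 kg/m³, cost = 52.40 $/kg
  silicon nitride: E = 299.9 GPa, ρ = 3220 kg/m³, cost = 120.0 $/kg
  GFRP laminate: E = 23.03 GPa, ρ = 1970 kg/m³, cost = 5.510 $/kg
  PEEK: E = 3.640 GPa, ρ = 1304 kg/m³, cost = 99.21 $/kg
  stainless steel: E = 195.1 GPa, ρ = 7720 kg/m³, cost = 3.620 $/kg
  commercially pure titanium: E = 102.7 GPa, ρ = 4533 kg/m³, cost = 28.66 $/kg
  tungsten: E = 405.9 GPa, ρ = 19240 kg/m³, cost = 39.68 $/kg
  stainless steel: M = 6.98 MN·m per $
  GFRP laminate: M = 2.12 MN·m per $
  commercially pure titanium: M = 0.790 MN·m per $
  silicon nitride: M = 0.776 MN·m per $
  tungsten: M = 0.532 MN·m per $
  titanium alloy: M = 0.463 MN·m per $
  PEEK: M = 0.0281 MN·m per $
Stainless steel ranks first.

stainless steel, M = 6.98 MN·m per $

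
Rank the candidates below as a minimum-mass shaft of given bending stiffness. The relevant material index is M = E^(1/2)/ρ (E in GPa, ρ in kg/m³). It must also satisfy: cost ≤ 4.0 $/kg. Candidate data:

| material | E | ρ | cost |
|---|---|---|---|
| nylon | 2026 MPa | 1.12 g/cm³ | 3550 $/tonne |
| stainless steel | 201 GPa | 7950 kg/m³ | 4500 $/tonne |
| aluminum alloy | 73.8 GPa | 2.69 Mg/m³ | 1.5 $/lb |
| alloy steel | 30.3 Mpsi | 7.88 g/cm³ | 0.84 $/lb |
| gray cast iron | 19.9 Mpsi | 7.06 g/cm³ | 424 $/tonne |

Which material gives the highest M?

aluminum alloy

Screen on constraints: cost ≤ 4.0 $/kg. Survivors: nylon, aluminum alloy, alloy steel, gray cast iron.
Convert each candidate to consistent units, then evaluate M:
  nylon: E = 2.026 GPa, ρ = 1120 kg/m³
  aluminum alloy: E = 73.80 GPa, ρ = 2690 kg/m³
  alloy steel: E = 208.9 GPa, ρ = 7880 kg/m³
  gray cast iron: E = 137.2 GPa, ρ = 7060 kg/m³
  aluminum alloy: M = 3.19×10⁻³
  alloy steel: M = 1.83×10⁻³
  gray cast iron: M = 1.66×10⁻³
  nylon: M = 1.27×10⁻³
Aluminum alloy has the largest M.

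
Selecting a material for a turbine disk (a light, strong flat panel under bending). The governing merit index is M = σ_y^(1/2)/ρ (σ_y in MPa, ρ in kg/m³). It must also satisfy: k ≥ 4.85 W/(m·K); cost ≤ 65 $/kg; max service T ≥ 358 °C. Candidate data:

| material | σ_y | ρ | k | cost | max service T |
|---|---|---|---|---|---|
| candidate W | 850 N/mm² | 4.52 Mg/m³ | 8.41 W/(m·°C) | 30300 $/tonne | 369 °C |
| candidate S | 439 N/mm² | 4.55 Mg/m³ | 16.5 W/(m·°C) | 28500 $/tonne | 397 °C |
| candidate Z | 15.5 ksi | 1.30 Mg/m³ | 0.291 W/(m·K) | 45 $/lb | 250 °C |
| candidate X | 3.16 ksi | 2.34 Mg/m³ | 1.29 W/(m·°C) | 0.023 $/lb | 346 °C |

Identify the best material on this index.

Screen on constraints: k ≥ 4.85 W/(m·K); cost ≤ 65 $/kg; max service T ≥ 358 °C. Survivors: candidate W, candidate S.
Normalizing units and computing the index:
  candidate W: σ_y = 850.0 MPa, ρ = 4520 kg/m³
  candidate S: σ_y = 439.0 MPa, ρ = 4550 kg/m³
  candidate W: M = 6.45×10⁻³
  candidate S: M = 4.60×10⁻³
Candidate W has the largest M.

candidate W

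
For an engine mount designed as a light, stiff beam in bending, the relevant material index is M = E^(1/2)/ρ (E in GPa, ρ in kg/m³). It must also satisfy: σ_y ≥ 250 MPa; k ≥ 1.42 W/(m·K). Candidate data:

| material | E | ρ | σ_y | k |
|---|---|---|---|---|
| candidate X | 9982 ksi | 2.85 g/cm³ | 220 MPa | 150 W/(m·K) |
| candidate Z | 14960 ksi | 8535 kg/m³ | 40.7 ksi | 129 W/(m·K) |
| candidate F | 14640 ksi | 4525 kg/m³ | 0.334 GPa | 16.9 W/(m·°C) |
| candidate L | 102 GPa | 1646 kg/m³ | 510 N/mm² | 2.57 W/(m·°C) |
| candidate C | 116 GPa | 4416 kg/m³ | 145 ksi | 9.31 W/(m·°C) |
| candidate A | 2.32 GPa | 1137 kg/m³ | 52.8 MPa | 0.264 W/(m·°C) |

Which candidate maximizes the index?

Screen on constraints: σ_y ≥ 250 MPa; k ≥ 1.42 W/(m·K). Survivors: candidate Z, candidate F, candidate L, candidate C.
After converting to SI:
  candidate Z: E = 103.1 GPa, ρ = 8535 kg/m³
  candidate F: E = 100.9 GPa, ρ = 4525 kg/m³
  candidate L: E = 102.0 GPa, ρ = 1646 kg/m³
  candidate C: E = 116.0 GPa, ρ = 4416 kg/m³
  candidate L: M = 6.14×10⁻³
  candidate C: M = 2.44×10⁻³
  candidate F: M = 2.22×10⁻³
  candidate Z: M = 1.19×10⁻³
Highest index: candidate L.

candidate L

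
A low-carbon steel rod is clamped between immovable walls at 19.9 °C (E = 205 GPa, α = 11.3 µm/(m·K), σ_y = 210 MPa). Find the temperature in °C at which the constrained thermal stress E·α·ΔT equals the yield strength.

E·α·ΔT = 210.0 MPa ⇒ ΔT = 210.0 / (205.0×10³ × 11.3×10⁻⁶) = 90.65 K.
T = 19.9 + 90.65 = 110.6 °C.

111 °C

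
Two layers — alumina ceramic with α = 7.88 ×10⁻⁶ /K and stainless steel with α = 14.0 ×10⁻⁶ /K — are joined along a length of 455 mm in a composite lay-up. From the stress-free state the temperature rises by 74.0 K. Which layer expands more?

α(alumina ceramic) = 7.88×10⁻⁶/K vs α(stainless steel) = 14.0×10⁻⁶/K.
Higher α expands more for the same ΔT: stainless steel.

stainless steel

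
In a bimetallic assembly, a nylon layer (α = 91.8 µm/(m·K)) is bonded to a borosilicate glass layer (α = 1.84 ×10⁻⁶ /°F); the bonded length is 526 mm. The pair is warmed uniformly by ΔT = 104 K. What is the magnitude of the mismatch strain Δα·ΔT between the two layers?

9.20×10⁻³

borosilicate glass: α = 1.84×10⁻⁶/°F × 9/5 = 3.31×10⁻⁶/K.
Δα = |91.8 − 3.31|×10⁻⁶/K = 88.5×10⁻⁶/K.
Mismatch strain = Δα·ΔT = 88.5×10⁻⁶ × 104.0 = 9.20×10⁻³.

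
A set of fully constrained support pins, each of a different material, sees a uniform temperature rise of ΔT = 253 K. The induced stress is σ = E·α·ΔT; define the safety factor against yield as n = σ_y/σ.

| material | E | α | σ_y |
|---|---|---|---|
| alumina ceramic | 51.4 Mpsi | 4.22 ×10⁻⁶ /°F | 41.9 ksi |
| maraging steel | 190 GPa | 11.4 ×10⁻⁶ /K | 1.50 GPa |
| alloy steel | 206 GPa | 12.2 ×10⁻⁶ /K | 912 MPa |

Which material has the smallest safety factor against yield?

In consistent units (E in GPa, α in ×10⁻⁶/K, σ_y in MPa):
  alumina ceramic: E = 354.4, α = 7.60, σ_y = 288.9 → σ = 681 MPa, n = 0.424
  maraging steel: E = 190.0, α = 11.4, σ_y = 1500 → σ = 548 MPa, n = 2.74
  alloy steel: E = 206.0, α = 12.2, σ_y = 912.0 → σ = 636 MPa, n = 1.43
The minimum is alumina ceramic at n = 0.424.

alumina ceramic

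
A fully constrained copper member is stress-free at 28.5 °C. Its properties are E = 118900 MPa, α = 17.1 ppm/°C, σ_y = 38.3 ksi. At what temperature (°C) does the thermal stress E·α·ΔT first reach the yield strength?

E = 118900 MPa = 118.9 GPa.
σ_y = 38.3 ksi = 264.1 MPa.
E·α·ΔT = 264.1 MPa ⇒ ΔT = 264.1 / (118.9×10³ × 17.1×10⁻⁶) = 129.9 K.
T = 28.5 + 129.9 = 158.4 °C.

158 °C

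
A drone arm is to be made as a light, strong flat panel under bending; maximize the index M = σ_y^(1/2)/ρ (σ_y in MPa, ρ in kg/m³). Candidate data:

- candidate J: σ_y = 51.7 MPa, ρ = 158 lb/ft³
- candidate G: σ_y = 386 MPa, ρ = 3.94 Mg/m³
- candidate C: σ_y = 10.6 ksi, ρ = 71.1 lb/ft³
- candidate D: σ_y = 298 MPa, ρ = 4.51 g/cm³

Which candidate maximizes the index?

candidate C

After converting to SI:
  candidate J: σ_y = 51.70 MPa, ρ = 2531 kg/m³
  candidate G: σ_y = 386.0 MPa, ρ = 3940 kg/m³
  candidate C: σ_y = 73.08 MPa, ρ = 1139 kg/m³
  candidate D: σ_y = 298.0 MPa, ρ = 4510 kg/m³
  candidate C: M = 7.51×10⁻³
  candidate G: M = 4.99×10⁻³
  candidate D: M = 3.83×10⁻³
  candidate J: M = 2.84×10⁻³
Highest index: candidate C.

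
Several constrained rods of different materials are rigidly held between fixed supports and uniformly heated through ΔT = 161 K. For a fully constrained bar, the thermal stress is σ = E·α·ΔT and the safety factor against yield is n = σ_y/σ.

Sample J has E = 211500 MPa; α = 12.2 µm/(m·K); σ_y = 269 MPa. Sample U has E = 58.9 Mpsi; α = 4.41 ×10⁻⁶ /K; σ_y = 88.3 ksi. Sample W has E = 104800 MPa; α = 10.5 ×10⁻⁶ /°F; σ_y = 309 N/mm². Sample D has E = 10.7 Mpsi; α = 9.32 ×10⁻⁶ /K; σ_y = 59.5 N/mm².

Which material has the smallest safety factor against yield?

sample D

With everything in SI (GPa, ×10⁻⁶/K, MPa):
  sample J: E = 211.5, α = 12.2, σ_y = 269.0 → σ = 415 MPa, n = 0.648
  sample U: E = 406.1, α = 4.41, σ_y = 608.8 → σ = 288 MPa, n = 2.11
  sample W: E = 104.8, α = 18.9, σ_y = 309.0 → σ = 319 MPa, n = 0.969
  sample D: E = 73.77, α = 9.32, σ_y = 59.50 → σ = 111 MPa, n = 0.537
Sample D has the lowest safety factor, n = 0.537.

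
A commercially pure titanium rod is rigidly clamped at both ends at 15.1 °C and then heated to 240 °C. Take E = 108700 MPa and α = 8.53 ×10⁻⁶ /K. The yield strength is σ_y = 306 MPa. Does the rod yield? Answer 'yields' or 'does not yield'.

E = 108700 MPa = 108.7 GPa.
ΔT = 224.9 K. Constrained thermal stress σ = E·α·ΔT = 108.7×10³ MPa × 8.53×10⁻⁶ × 224.9 = 209 MPa (compressive).
Compare to σ_y = 306 MPa: σ < σ_y, so it does not yield.

does not yield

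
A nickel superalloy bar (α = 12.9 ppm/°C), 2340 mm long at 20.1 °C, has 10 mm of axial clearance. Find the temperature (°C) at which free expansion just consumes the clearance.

α·L₀·ΔT = 10.0 mm ⇒ ΔT = 10.0 / (12.9×10⁻⁶ × 2340.0) = 331.3 K.
T = 20.1 + 331.3 = 351.4 °C.

351 °C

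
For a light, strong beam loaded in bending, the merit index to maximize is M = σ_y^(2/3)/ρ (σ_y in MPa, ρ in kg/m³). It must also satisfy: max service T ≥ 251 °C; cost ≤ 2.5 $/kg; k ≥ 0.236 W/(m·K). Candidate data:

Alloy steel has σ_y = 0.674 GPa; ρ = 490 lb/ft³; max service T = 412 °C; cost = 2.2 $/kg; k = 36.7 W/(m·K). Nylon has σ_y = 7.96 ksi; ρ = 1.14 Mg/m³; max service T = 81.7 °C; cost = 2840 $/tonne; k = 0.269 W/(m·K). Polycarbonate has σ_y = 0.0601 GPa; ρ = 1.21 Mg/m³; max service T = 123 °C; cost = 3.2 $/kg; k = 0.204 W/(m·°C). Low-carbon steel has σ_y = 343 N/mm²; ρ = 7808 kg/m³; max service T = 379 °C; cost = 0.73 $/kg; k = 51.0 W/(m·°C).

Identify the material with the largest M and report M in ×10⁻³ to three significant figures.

alloy steel, M = 9.79×10⁻³

Screen on constraints: max service T ≥ 251 °C; cost ≤ 2.5 $/kg; k ≥ 0.236 W/(m·K). Survivors: alloy steel, low-carbon steel.
After converting to SI:
  alloy steel: σ_y = 674.0 MPa, ρ = 7849 kg/m³
  low-carbon steel: σ_y = 343.0 MPa, ρ = 7808 kg/m³
  alloy steel: M = 9.79×10⁻³
  low-carbon steel: M = 6.28×10⁻³
Alloy steel ranks first.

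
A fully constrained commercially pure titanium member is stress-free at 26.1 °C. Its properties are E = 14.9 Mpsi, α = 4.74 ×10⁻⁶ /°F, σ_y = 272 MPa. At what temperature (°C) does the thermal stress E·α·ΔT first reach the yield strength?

E = 14.9 Mpsi = 102.7 GPa.
α = 4.74×10⁻⁶/°F × 9/5 = 8.53×10⁻⁶/K.
E·α·ΔT = 272.0 MPa ⇒ ΔT = 272.0 / (102.7×10³ × 8.53×10⁻⁶) = 310.3 K.
T = 26.1 + 310.3 = 336.4 °C.

336 °C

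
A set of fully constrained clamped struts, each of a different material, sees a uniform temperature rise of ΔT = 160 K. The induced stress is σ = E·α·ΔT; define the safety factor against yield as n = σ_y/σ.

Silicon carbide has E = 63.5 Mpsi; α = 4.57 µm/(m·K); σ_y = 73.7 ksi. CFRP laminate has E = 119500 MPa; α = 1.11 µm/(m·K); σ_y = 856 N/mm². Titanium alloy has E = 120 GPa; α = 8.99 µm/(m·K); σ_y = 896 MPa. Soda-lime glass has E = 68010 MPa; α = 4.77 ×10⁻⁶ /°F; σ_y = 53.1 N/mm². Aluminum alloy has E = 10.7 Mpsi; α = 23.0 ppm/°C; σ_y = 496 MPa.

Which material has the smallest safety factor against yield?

soda-lime glass

With everything in SI (GPa, ×10⁻⁶/K, MPa):
  silicon carbide: E = 437.8, α = 4.57, σ_y = 508.1 → σ = 320 MPa, n = 1.59
  CFRP laminate: E = 119.5, α = 1.11, σ_y = 856.0 → σ = 21.2 MPa, n = 40.3
  titanium alloy: E = 120.0, α = 8.99, σ_y = 896.0 → σ = 173 MPa, n = 5.19
  soda-lime glass: E = 68.01, α = 8.59, σ_y = 53.10 → σ = 93.4 MPa, n = 0.568
  aluminum alloy: E = 73.77, α = 23.0, σ_y = 496.0 → σ = 271 MPa, n = 1.83
Soda-lime glass has the lowest safety factor, n = 0.568.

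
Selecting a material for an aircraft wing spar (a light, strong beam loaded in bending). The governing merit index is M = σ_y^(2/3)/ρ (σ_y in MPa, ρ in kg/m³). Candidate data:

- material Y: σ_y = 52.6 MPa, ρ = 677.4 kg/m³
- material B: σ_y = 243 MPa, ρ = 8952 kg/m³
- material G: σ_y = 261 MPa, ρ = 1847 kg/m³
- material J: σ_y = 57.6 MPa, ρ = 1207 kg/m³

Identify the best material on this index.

Computing M directly (units already consistent):
  material G: M = 22.1×10⁻³
  material Y: M = 20.7×10⁻³
  material J: M = 12.4×10⁻³
  material B: M = 4.35×10⁻³
Highest index: material G.

material G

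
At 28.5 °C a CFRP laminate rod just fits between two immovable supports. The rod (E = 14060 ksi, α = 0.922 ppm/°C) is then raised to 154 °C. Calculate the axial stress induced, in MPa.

E = 14060 ksi = 96.94 GPa.
ΔT = 125.5 K. Constrained thermal stress σ = E·α·ΔT = 96.94×10³ MPa × 0.922×10⁻⁶ × 125.5 = 11.2 MPa (compressive).

11.2 MPa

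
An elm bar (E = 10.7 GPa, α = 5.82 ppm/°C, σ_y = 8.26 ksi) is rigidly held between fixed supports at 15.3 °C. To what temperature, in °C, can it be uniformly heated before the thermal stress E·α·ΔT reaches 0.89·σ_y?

829 °C

σ_y = 8.26 ksi = 56.95 MPa.
E·α·ΔT = 50.69 MPa ⇒ ΔT = 50.69 / (10.70×10³ × 5.82×10⁻⁶) = 813.9 K.
T = 15.3 + 813.9 = 829.2 °C.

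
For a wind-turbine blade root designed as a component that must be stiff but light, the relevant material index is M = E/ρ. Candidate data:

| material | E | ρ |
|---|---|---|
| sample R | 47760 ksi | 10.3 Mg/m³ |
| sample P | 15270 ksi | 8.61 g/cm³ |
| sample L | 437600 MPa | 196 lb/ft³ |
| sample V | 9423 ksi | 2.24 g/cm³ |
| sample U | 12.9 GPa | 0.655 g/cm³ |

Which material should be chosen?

sample L

In SI units:
  sample R: E = 329.3 GPa, ρ = 10300 kg/m³
  sample P: E = 105.3 GPa, ρ = 8610 kg/m³
  sample L: E = 437.6 GPa, ρ = 3140 kg/m³
  sample V: E = 64.97 GPa, ρ = 2240 kg/m³
  sample U: E = 12.90 GPa, ρ = 655.0 kg/m³
  sample L: M = 139 MN·m/kg
  sample R: M = 32.0 MN·m/kg
  sample V: M = 29.0 MN·m/kg
  sample U: M = 19.7 MN·m/kg
  sample P: M = 12.2 MN·m/kg
Highest index: sample L.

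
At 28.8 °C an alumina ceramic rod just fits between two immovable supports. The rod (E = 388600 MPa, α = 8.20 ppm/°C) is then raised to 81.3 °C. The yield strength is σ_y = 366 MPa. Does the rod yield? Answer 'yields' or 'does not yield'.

E = 388600 MPa = 388.6 GPa.
ΔT = 52.50 K. Constrained thermal stress σ = E·α·ΔT = 388.6×10³ MPa × 8.20×10⁻⁶ × 52.50 = 167 MPa (compressive).
Compare to σ_y = 366 MPa: σ < σ_y, so it does not yield.

does not yield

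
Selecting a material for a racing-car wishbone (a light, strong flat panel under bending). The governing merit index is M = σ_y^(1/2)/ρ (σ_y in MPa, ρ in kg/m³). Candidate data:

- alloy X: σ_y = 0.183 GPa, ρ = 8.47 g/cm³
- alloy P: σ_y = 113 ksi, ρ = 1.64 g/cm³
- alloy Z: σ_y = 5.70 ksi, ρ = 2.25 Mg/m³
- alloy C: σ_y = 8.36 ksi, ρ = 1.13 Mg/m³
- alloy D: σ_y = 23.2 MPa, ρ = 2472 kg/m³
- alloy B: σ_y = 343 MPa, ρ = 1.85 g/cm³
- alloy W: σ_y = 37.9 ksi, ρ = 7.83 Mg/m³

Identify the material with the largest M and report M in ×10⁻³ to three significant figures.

alloy P, M = 17.0×10⁻³

Normalizing units and computing the index:
  alloy X: σ_y = 183.0 MPa, ρ = 8470 kg/m³
  alloy P: σ_y = 779.1 MPa, ρ = 1640 kg/m³
  alloy Z: σ_y = 39.30 MPa, ρ = 2250 kg/m³
  alloy C: σ_y = 57.64 MPa, ρ = 1130 kg/m³
  alloy D: σ_y = 23.20 MPa, ρ = 2472 kg/m³
  alloy B: σ_y = 343.0 MPa, ρ = 1850 kg/m³
  alloy W: σ_y = 261.3 MPa, ρ = 7830 kg/m³
  alloy P: M = 17.0×10⁻³
  alloy B: M = 10.0×10⁻³
  alloy C: M = 6.72×10⁻³
  alloy Z: M = 2.79×10⁻³
  alloy W: M = 2.06×10⁻³
  alloy D: M = 1.95×10⁻³
  alloy X: M = 1.60×10⁻³
Alloy P has the largest M.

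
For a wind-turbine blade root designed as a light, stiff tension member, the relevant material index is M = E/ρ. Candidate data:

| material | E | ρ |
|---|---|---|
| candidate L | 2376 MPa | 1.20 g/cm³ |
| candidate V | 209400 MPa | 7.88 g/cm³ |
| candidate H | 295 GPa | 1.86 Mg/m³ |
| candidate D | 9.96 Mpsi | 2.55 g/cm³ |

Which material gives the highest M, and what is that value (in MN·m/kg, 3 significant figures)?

Putting every candidate on a common basis:
  candidate L: E = 2.376 GPa, ρ = 1200 kg/m³
  candidate V: E = 209.4 GPa, ρ = 7880 kg/m³
  candidate H: E = 295.0 GPa, ρ = 1860 kg/m³
  candidate D: E = 68.67 GPa, ρ = 2550 kg/m³
  candidate H: M = 159 MN·m/kg
  candidate D: M = 26.9 MN·m/kg
  candidate V: M = 26.6 MN·m/kg
  candidate L: M = 1.98 MN·m/kg
Highest index: candidate H.

candidate H, M = 159 MN·m/kg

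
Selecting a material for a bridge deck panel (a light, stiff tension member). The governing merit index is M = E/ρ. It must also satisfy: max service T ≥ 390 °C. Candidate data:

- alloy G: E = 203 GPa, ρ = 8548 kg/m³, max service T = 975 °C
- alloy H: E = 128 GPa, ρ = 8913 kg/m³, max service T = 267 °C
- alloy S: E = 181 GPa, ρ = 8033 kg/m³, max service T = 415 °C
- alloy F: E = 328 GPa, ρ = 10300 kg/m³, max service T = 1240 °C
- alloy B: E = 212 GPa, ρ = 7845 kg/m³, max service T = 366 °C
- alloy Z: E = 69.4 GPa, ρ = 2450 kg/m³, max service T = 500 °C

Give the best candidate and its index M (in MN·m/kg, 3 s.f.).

Screen on constraints: max service T ≥ 390 °C. Survivors: alloy G, alloy S, alloy F, alloy Z.
Computing M directly (units already consistent):
  alloy F: M = 31.8 MN·m/kg
  alloy Z: M = 28.3 MN·m/kg
  alloy G: M = 23.7 MN·m/kg
  alloy S: M = 22.5 MN·m/kg
Alloy F has the largest M.

alloy F, M = 31.8 MN·m/kg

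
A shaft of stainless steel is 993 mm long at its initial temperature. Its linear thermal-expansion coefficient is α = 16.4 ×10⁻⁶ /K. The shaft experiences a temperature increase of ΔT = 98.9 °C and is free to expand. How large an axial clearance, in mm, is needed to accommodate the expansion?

1.61 mm

ΔL = α·L₀·ΔT = 16.4×10⁻⁶ × 993 mm × 98.90 K = 1.61 mm.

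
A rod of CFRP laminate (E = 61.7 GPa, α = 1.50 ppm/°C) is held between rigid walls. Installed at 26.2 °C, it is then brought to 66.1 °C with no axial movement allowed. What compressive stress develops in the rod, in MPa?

3.69 MPa

ΔT = 39.90 K. Constrained thermal stress σ = E·α·ΔT = 61.70×10³ MPa × 1.50×10⁻⁶ × 39.90 = 3.69 MPa (compressive).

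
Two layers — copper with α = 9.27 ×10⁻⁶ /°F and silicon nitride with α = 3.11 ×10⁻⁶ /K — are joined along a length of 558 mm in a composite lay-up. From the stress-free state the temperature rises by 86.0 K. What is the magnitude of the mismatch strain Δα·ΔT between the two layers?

copper: α = 9.27×10⁻⁶/°F × 9/5 = 16.7×10⁻⁶/K.
Δα = |16.7 − 3.11|×10⁻⁶/K = 13.6×10⁻⁶/K.
Mismatch strain = Δα·ΔT = 13.6×10⁻⁶ × 86.0 = 1.17×10⁻³.

1.17×10⁻³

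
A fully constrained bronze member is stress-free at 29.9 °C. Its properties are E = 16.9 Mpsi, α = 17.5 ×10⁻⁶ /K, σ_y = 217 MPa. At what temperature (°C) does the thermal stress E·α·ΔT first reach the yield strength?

136 °C

E = 16.9 Mpsi = 116.5 GPa.
E·α·ΔT = 217.0 MPa ⇒ ΔT = 217.0 / (116.5×10³ × 17.5×10⁻⁶) = 106.4 K.
T = 29.9 + 106.4 = 136.3 °C.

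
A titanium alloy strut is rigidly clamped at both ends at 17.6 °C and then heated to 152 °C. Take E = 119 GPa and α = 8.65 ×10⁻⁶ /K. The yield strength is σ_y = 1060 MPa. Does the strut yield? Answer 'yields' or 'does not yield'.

does not yield

ΔT = 134.4 K. Constrained thermal stress σ = E·α·ΔT = 119.0×10³ MPa × 8.65×10⁻⁶ × 134.4 = 138 MPa (compressive).
Compare to σ_y = 1060 MPa: σ < σ_y, so it does not yield.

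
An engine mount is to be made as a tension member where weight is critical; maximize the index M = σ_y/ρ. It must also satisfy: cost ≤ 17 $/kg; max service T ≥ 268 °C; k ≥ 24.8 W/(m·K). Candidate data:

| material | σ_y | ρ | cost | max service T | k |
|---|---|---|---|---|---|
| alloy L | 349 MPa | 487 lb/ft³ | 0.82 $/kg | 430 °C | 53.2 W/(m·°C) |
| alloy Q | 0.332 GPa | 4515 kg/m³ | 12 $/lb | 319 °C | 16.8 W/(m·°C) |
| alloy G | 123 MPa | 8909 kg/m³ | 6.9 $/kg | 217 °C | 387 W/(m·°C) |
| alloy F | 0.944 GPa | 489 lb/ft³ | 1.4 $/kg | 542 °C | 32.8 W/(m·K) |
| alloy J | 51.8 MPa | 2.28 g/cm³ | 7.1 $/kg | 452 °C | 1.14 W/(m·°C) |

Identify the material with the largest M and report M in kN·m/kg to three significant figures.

alloy F, M = 121 kN·m/kg

Screen on constraints: cost ≤ 17 $/kg; max service T ≥ 268 °C; k ≥ 24.8 W/(m·K). Survivors: alloy L, alloy F.
Normalizing units and computing the index:
  alloy L: σ_y = 349.0 MPa, ρ = 7801 kg/m³
  alloy F: σ_y = 944.0 MPa, ρ = 7833 kg/m³
  alloy F: M = 121 kN·m/kg
  alloy L: M = 44.7 kN·m/kg
Alloy F ranks first.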